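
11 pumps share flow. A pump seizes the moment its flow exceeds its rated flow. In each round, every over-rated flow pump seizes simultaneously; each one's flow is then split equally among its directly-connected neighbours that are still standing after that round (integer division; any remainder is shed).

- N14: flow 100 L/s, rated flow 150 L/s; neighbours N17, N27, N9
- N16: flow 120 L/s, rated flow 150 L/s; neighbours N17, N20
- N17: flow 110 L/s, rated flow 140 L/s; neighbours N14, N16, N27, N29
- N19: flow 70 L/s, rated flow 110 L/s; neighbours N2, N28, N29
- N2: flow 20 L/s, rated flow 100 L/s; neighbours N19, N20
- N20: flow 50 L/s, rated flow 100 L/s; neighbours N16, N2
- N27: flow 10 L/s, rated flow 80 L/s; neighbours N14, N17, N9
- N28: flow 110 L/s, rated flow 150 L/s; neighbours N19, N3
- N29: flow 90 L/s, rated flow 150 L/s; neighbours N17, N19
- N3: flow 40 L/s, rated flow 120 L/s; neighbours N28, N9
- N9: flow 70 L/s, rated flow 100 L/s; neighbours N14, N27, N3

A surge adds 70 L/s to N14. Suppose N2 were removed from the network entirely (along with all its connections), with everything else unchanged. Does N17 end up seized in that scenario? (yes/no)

With N2 removed:
Round 1 — N14 at 170 > 150. N14 seizes.
  N14 sheds 170 L/s to N17, N27, N9: 56 each (2 lost).
    N17: 110+56 = 166 > 140
    N27: 10+56 = 66 ≤ 80
    N9: 70+56 = 126 > 100
Round 2 — N17, N9 seize.
  N17 sheds 166 L/s to N16, N27, N29: 55 each (1 lost).
    N16: 120+55 = 175 > 150
    N27: 66+55 = 121 > 80
    N29: 90+55 = 145 ≤ 150
  N9 sheds 126 L/s to N27, N3: 63 each.
    N27: 121+63 = 184 > 80
    N3: 40+63 = 103 ≤ 120
Round 3 — N16, N27 seize.
  N16 sheds 175 L/s to N20: 175 each.
    N20: 50+175 = 225 > 100
  N27 sheds 184 L/s: no online neighbours, lost.
Round 4 — N20 seizes.
  N20 sheds 225 L/s: no online neighbours, lost.
No further seizures.

yes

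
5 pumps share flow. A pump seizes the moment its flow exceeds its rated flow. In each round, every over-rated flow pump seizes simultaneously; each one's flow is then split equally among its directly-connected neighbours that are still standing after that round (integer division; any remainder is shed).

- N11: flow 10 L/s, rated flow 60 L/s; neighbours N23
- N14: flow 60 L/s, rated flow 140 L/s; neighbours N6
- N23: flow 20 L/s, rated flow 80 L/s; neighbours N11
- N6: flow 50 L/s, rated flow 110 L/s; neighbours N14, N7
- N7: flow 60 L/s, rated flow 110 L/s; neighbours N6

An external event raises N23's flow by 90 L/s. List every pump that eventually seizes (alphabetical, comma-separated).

Round 1 — N23 at 110 > 80. N23 seizes.
  N23 sheds 110 L/s to N11: 110 each.
    N11: 10+110 = 120 > 60
Round 2 — N11 seizes.
  N11 sheds 120 L/s: no online neighbours, lost.
No further seizures.

N11, N23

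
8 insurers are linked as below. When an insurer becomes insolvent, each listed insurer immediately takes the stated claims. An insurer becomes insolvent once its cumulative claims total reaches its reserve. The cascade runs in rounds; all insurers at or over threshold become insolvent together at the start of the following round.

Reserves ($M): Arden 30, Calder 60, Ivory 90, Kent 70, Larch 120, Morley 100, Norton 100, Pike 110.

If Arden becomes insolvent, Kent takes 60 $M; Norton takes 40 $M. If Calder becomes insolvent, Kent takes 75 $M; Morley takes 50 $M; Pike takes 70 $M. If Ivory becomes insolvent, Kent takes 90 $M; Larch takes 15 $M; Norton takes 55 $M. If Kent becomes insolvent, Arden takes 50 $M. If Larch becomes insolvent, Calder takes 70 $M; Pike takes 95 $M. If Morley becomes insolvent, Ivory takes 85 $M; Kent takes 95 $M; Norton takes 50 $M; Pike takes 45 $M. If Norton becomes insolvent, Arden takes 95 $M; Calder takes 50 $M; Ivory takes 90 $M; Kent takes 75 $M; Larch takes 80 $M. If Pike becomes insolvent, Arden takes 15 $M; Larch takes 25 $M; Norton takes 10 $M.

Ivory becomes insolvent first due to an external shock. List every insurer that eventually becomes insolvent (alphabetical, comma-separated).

Arden, Ivory, Kent

Round 1 — Ivory becomes insolvent (initial).
  Kent: +90 → 90 ≥ 70
  Larch: +15 → 15 < 120
  Norton: +55 → 55 < 100
Round 2 — Kent becomes insolvent.
  Arden: +50 → 50 ≥ 30
Round 3 — Arden becomes insolvent.
  Norton: +40 → 95 < 100
No further insolvencies.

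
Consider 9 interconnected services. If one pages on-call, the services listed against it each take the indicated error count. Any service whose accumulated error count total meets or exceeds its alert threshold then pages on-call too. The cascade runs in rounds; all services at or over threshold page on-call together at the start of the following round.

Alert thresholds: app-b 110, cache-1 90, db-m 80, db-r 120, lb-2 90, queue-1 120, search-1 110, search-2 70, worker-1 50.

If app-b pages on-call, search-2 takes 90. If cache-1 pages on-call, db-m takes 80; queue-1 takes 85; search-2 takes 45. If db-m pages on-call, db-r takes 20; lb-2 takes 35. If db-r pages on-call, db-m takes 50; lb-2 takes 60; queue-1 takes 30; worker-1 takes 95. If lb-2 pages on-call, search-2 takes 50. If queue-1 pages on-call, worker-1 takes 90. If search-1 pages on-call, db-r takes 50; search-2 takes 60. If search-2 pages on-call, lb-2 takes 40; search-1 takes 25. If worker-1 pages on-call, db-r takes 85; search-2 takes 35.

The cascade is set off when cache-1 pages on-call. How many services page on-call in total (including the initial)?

Round 1 — cache-1 pages on-call (initial).
  db-m: +80 → 80 ≥ 80
  queue-1: +85 → 85 < 120
  search-2: +45 → 45 < 70
Round 2 — db-m pages on-call.
  db-r: +20 → 20 < 120
  lb-2: +35 → 35 < 90
No further pages.

2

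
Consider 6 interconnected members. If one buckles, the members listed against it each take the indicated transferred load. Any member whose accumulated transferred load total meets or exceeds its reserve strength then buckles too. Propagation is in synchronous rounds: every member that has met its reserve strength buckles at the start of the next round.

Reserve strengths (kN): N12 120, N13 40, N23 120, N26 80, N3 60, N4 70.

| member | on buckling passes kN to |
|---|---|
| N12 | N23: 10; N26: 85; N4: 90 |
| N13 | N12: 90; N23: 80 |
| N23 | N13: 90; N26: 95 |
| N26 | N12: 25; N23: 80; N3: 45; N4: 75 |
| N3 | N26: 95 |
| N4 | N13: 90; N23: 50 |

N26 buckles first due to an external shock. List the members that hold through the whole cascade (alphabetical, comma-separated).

Round 1 — N26 buckles (initial).
  N12: +25 → 25 < 120
  N23: +80 → 80 < 120
  N3: +45 → 45 < 60
  N4: +75 → 75 ≥ 70
Round 2 — N4 buckles.
  N13: +90 → 90 ≥ 40
  N23: +50 → 130 ≥ 120
Round 3 — N13, N23 buckle.
  N12: +90 → 115 < 120
No further bucklings.

N12, N3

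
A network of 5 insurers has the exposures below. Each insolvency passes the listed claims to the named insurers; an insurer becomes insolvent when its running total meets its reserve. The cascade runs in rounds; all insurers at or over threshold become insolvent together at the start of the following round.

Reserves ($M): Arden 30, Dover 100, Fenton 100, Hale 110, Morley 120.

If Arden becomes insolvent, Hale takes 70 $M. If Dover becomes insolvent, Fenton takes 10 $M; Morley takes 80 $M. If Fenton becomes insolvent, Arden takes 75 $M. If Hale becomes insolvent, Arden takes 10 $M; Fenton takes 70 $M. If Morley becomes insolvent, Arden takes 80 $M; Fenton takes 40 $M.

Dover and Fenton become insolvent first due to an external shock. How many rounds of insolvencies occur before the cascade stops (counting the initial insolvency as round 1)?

2

Round 1 — Dover, Fenton become insolvent (initial).
  Arden: +75 → 75 ≥ 30
  Morley: +80 → 80 < 120
Round 2 — Arden becomes insolvent.
  Hale: +70 → 70 < 110
No further insolvencies.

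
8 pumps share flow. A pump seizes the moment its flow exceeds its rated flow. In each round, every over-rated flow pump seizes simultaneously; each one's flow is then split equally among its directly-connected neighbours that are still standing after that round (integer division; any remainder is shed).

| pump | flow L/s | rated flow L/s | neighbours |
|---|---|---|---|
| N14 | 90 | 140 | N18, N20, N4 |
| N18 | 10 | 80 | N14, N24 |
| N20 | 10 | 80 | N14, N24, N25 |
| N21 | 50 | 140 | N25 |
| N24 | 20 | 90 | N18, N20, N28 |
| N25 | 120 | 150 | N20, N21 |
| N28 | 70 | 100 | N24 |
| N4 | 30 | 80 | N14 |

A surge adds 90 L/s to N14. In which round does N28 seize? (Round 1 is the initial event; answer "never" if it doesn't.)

never

Round 1 — N14 at 180 > 140. N14 seizes.
  N14 sheds 180 L/s to N18, N20, N4: 60 each.
    N18: 10+60 = 70 ≤ 80
    N20: 10+60 = 70 ≤ 80
    N4: 30+60 = 90 > 80
Round 2 — N4 seizes.
  N4 sheds 90 L/s: no online neighbours, lost.
No further seizures.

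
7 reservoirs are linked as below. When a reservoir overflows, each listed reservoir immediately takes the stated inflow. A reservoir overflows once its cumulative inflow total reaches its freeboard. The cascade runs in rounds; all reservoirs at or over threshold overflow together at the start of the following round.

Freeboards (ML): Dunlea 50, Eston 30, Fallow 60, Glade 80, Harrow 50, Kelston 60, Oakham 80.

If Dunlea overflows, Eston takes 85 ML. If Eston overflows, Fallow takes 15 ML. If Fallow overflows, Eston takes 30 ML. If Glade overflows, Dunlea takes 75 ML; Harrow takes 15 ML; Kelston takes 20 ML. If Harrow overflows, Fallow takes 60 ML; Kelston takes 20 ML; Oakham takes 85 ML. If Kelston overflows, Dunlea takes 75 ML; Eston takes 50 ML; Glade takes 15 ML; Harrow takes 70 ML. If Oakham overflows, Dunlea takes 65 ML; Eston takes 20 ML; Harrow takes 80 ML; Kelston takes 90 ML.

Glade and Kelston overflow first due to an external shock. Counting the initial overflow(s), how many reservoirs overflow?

7

Round 1 — Glade, Kelston overflow (initial).
  Dunlea: +75+75 → 150 ≥ 50
  Eston: +50 → 50 ≥ 30
  Harrow: +15+70 → 85 ≥ 50
Round 2 — Dunlea, Eston, Harrow overflow.
  Fallow: +15+60 → 75 ≥ 60
  Oakham: +85 → 85 ≥ 80
Round 3 — Fallow, Oakham overflow.
No further overflows.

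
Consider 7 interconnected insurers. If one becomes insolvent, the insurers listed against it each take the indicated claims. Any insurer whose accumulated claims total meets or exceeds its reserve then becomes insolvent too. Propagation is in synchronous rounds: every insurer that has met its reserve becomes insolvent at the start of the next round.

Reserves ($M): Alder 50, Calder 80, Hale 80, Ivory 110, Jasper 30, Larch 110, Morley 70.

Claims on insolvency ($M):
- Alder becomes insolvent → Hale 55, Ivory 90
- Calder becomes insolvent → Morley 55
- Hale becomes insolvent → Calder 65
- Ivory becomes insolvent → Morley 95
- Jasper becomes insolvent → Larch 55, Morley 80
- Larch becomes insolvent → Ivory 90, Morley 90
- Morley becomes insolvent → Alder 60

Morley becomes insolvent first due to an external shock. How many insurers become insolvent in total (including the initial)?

Round 1 — Morley becomes insolvent (initial).
  Alder: +60 → 60 ≥ 50
Round 2 — Alder becomes insolvent.
  Hale: +55 → 55 < 80
  Ivory: +90 → 90 < 110
No further insolvencies.

2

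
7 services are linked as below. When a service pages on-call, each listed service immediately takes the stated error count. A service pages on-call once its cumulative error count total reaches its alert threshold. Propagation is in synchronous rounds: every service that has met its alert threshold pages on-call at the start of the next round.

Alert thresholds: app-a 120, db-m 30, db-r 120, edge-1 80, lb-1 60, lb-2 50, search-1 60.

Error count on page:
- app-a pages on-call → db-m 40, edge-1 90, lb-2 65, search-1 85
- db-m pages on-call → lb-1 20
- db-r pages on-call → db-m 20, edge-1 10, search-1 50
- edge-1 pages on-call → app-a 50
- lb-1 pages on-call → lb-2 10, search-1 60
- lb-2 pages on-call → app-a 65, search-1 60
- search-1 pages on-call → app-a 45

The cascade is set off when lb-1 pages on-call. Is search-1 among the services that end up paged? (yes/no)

yes

Round 1 — lb-1 pages on-call (initial).
  lb-2: +10 → 10 < 50
  search-1: +60 → 60 ≥ 60
Round 2 — search-1 pages on-call.
  app-a: +45 → 45 < 120
No further pages.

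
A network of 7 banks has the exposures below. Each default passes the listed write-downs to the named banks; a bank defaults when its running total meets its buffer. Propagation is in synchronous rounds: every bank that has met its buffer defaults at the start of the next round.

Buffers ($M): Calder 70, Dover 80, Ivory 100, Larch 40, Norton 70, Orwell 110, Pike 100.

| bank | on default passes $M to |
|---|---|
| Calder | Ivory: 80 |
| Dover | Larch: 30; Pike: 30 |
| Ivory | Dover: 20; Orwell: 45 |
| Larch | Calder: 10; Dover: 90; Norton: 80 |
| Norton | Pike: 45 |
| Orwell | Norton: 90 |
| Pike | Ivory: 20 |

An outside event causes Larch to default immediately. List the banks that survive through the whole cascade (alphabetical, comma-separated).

Round 1 — Larch defaults (initial).
  Calder: +10 → 10 < 70
  Dover: +90 → 90 ≥ 80
  Norton: +80 → 80 ≥ 70
Round 2 — Dover, Norton default.
  Pike: +30+45 → 75 < 100
No further defaults.

Calder, Ivory, Orwell, Pike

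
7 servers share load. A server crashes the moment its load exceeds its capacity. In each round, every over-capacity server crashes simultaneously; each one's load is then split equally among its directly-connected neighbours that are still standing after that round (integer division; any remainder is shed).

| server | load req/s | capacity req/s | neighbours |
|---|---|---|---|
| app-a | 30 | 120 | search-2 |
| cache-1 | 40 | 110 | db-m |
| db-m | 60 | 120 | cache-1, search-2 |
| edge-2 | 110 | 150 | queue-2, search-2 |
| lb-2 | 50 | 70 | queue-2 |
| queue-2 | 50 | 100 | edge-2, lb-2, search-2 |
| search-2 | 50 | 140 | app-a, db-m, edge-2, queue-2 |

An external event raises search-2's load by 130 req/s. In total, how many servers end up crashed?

4

Round 1 — search-2 at 180 > 140. search-2 crashes.
  search-2 sheds 180 req/s to app-a, db-m, edge-2, queue-2: 45 each.
    app-a: 30+45 = 75 ≤ 120
    db-m: 60+45 = 105 ≤ 120
    edge-2: 110+45 = 155 > 150
    queue-2: 50+45 = 95 ≤ 100
Round 2 — edge-2 crashes.
  edge-2 sheds 155 req/s to queue-2: 155 each.
    queue-2: 95+155 = 250 > 100
Round 3 — queue-2 crashes.
  queue-2 sheds 250 req/s to lb-2: 250 each.
    lb-2: 50+250 = 300 > 70
Round 4 — lb-2 crashes.
  lb-2 sheds 300 req/s: no online neighbours, lost.
No further crashes.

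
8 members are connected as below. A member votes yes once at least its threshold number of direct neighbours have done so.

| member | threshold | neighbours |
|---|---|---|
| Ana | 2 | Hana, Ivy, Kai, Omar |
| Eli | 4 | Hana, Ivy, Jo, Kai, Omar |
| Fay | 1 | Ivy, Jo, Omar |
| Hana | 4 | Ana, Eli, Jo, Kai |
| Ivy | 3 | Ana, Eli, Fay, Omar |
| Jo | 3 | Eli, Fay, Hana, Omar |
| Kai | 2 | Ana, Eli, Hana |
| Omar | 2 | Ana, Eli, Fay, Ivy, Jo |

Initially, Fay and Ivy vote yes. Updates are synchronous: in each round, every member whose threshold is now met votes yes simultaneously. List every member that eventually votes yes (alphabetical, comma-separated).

Round 1 — Fay, Ivy vote yes (initial).
Round 2 — checking thresholds:
  Ana: 1 of 4 neighbours < 2, not yet.
  Eli: 1 of 5 neighbours < 4, not yet.
  Jo: 1 of 4 neighbours < 3, not yet.
  Omar: 2 of 5 neighbours ≥ 2, votes yes.
Round 3 — checking thresholds:
  Ana: 2 of 4 neighbours ≥ 2, votes yes.
  Eli: 2 of 5 neighbours < 4, not yet.
  Jo: 2 of 4 neighbours < 3, not yet.
Round 4 — no new yes votes; cascade stops.

Ana, Fay, Ivy, Omar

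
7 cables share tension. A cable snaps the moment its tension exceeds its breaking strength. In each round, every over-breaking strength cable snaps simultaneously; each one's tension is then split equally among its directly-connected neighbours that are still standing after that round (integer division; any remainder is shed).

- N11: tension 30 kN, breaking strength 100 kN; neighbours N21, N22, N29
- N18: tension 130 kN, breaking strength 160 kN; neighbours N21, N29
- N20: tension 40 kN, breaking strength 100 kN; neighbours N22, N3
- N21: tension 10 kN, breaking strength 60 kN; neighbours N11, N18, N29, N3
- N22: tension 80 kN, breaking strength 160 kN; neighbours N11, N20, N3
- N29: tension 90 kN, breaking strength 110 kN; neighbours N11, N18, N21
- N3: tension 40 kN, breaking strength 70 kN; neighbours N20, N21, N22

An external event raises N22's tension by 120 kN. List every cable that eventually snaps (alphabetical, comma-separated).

Round 1 — N22 at 200 > 160. N22 snaps.
  N22 sheds 200 kN to N11, N20, N3: 66 each (2 lost).
    N11: 30+66 = 96 ≤ 100
    N20: 40+66 = 106 > 100
    N3: 40+66 = 106 > 70
Round 2 — N20, N3 snap.
  N20 sheds 106 kN: no online neighbours, lost.
  N3 sheds 106 kN to N21: 106 each.
    N21: 10+106 = 116 > 60
Round 3 — N21 snaps.
  N21 sheds 116 kN to N11, N18, N29: 38 each (2 lost).
    N11: 96+38 = 134 > 100
    N18: 130+38 = 168 > 160
    N29: 90+38 = 128 > 110
Round 4 — N11, N18, N29 snap.
  N11 sheds 134 kN: no online neighbours, lost.
  N18 sheds 168 kN: no online neighbours, lost.
  N29 sheds 128 kN: no online neighbours, lost.
No further breaks.

N11, N18, N20, N21, N22, N29, N3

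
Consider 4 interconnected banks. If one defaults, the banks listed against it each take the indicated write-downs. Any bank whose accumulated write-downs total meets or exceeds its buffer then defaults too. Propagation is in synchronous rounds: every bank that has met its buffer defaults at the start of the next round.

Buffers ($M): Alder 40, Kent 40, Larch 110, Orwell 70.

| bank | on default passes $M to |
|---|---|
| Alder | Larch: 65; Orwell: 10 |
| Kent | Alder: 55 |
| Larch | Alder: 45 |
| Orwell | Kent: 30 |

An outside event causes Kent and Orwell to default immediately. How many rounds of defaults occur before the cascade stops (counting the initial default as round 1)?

2

Round 1 — Kent, Orwell default (initial).
  Alder: +55 → 55 ≥ 40
Round 2 — Alder defaults.
  Larch: +65 → 65 < 110
No further defaults.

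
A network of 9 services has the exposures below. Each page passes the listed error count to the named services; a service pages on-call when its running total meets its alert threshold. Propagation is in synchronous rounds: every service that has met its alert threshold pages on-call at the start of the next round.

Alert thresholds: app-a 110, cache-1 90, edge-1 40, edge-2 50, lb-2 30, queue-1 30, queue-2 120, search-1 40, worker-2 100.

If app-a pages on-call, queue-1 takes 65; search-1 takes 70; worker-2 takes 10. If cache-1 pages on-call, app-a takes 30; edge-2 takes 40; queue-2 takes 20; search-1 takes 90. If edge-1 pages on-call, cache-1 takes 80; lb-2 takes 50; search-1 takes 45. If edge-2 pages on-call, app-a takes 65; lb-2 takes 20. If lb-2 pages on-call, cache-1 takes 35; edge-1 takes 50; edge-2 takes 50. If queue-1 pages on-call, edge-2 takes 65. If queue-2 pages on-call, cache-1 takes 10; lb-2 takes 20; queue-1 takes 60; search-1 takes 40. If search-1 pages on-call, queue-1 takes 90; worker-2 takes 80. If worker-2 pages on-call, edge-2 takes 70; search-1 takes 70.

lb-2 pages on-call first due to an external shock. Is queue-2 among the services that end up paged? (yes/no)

Round 1 — lb-2 pages on-call (initial).
  cache-1: +35 → 35 < 90
  edge-1: +50 → 50 ≥ 40
  edge-2: +50 → 50 ≥ 50
Round 2 — edge-1, edge-2 page on-call.
  app-a: +65 → 65 < 110
  cache-1: +80 → 115 ≥ 90
  search-1: +45 → 45 ≥ 40
Round 3 — cache-1, search-1 page on-call.
  app-a: +30 → 95 < 110
  queue-1: +90 → 90 ≥ 30
  queue-2: +20 → 20 < 120
  worker-2: +80 → 80 < 100
Round 4 — queue-1 pages on-call.
No further pages.

no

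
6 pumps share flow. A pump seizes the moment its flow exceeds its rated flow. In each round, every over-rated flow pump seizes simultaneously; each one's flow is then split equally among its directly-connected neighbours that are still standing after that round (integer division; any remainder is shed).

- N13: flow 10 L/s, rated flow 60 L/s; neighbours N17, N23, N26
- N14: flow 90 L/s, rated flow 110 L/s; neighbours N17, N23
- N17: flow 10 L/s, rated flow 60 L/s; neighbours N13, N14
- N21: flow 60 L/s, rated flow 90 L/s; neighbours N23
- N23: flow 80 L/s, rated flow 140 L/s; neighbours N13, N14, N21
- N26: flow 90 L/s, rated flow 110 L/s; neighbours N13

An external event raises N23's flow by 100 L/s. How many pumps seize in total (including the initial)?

6

Round 1 — N23 at 180 > 140. N23 seizes.
  N23 sheds 180 L/s to N13, N14, N21: 60 each.
    N13: 10+60 = 70 > 60
    N14: 90+60 = 150 > 110
    N21: 60+60 = 120 > 90
Round 2 — N13, N14, N21 seize.
  N13 sheds 70 L/s to N17, N26: 35 each.
    N17: 10+35 = 45 ≤ 60
    N26: 90+35 = 125 > 110
  N14 sheds 150 L/s to N17: 150 each.
    N17: 45+150 = 195 > 60
  N21 sheds 120 L/s: no online neighbours, lost.
Round 3 — N17, N26 seize.
  N17 sheds 195 L/s: no online neighbours, lost.
  N26 sheds 125 L/s: no online neighbours, lost.
No further seizures.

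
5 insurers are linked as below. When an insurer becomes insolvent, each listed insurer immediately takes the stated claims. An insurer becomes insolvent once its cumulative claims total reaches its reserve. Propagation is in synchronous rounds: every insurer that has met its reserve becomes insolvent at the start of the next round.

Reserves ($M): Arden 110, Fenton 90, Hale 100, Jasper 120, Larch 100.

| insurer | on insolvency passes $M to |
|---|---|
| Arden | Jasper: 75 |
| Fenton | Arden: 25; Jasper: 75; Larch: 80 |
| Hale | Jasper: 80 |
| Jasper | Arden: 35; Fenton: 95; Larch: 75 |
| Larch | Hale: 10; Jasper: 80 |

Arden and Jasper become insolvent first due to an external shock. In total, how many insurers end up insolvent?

Round 1 — Arden, Jasper become insolvent (initial).
  Fenton: +95 → 95 ≥ 90
  Larch: +75 → 75 < 100
Round 2 — Fenton becomes insolvent.
  Larch: +80 → 155 ≥ 100
Round 3 — Larch becomes insolvent.
  Hale: +10 → 10 < 100
No further insolvencies.

4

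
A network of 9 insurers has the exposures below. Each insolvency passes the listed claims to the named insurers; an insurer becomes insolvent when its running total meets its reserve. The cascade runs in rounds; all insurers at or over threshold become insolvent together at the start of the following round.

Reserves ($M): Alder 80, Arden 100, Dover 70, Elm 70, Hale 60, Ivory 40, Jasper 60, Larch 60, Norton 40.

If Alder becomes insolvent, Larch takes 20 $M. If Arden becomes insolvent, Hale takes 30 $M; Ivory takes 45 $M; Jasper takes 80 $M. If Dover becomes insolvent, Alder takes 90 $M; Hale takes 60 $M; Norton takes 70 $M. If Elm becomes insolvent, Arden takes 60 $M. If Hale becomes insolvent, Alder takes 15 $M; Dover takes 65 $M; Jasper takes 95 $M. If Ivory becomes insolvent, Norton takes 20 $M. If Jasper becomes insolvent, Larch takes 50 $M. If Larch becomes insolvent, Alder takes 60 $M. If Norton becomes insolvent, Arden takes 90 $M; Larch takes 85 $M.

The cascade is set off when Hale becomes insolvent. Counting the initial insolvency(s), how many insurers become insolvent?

2

Round 1 — Hale becomes insolvent (initial).
  Alder: +15 → 15 < 80
  Dover: +65 → 65 < 70
  Jasper: +95 → 95 ≥ 60
Round 2 — Jasper becomes insolvent.
  Larch: +50 → 50 < 60
No further insolvencies.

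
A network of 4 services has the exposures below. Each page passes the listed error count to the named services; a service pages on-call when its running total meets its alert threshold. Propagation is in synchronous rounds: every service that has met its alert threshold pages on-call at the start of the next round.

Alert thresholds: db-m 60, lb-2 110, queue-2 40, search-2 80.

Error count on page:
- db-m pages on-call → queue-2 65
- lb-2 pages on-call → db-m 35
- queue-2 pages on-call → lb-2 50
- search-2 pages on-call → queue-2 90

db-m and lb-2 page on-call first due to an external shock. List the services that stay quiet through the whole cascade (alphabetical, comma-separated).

search-2

Round 1 — db-m, lb-2 page on-call (initial).
  queue-2: +65 → 65 ≥ 40
Round 2 — queue-2 pages on-call.
No further pages.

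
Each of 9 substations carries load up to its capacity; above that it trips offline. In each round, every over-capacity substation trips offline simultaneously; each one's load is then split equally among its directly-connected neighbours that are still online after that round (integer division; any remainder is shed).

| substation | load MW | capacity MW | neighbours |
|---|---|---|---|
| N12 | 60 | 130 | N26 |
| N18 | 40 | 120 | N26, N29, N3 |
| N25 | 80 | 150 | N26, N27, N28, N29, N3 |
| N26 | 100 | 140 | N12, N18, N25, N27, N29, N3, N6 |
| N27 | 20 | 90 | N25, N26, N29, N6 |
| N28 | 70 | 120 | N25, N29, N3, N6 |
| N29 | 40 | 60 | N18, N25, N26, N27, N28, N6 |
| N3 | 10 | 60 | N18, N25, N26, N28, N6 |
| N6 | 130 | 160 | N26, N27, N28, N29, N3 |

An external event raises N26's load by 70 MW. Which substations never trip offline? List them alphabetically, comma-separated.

Round 1 — N26 at 170 > 140. N26 trips offline.
  N26 sheds 170 MW to N12, N18, N25, N27, N29, N3, N6: 24 each (2 lost).
    N12: 60+24 = 84 ≤ 130
    N18: 40+24 = 64 ≤ 120
    N25: 80+24 = 104 ≤ 150
    N27: 20+24 = 44 ≤ 90
    N29: 40+24 = 64 > 60
    N3: 10+24 = 34 ≤ 60
    N6: 130+24 = 154 ≤ 160
Round 2 — N29 trips offline.
  N29 sheds 64 MW to N18, N25, N27, N28, N6: 12 each (4 lost).
    N18: 64+12 = 76 ≤ 120
    N25: 104+12 = 116 ≤ 150
    N27: 44+12 = 56 ≤ 90
    N28: 70+12 = 82 ≤ 120
    N6: 154+12 = 166 > 160
Round 3 — N6 trips offline.
  N6 sheds 166 MW to N27, N28, N3: 55 each (1 lost).
    N27: 56+55 = 111 > 90
    N28: 82+55 = 137 > 120
    N3: 34+55 = 89 > 60
Round 4 — N27, N28, N3 trip offline.
  N27 sheds 111 MW to N25: 111 each.
    N25: 116+111 = 227 > 150
  N28 sheds 137 MW to N25: 137 each.
    N25: 227+137 = 364 > 150
  N3 sheds 89 MW to N18, N25: 44 each (1 lost).
    N18: 76+44 = 120 ≤ 120
    N25: 364+44 = 408 > 150
Round 5 — N25 trips offline.
  N25 sheds 408 MW: no online neighbours, lost.
No further trips.

N12, N18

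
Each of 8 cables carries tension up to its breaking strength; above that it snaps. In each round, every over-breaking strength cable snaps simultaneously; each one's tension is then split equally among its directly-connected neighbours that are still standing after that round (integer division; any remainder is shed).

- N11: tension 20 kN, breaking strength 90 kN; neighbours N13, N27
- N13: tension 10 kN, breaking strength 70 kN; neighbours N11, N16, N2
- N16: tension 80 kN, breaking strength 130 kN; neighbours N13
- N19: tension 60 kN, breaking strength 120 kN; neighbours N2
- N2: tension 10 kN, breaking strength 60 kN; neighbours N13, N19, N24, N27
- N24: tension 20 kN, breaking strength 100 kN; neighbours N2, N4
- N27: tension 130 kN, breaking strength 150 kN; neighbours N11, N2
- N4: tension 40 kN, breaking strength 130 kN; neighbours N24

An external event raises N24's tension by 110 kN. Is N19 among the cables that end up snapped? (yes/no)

Round 1 — N24 at 130 > 100. N24 snaps.
  N24 sheds 130 kN to N2, N4: 65 each.
    N2: 10+65 = 75 > 60
    N4: 40+65 = 105 ≤ 130
Round 2 — N2 snaps.
  N2 sheds 75 kN to N13, N19, N27: 25 each.
    N13: 10+25 = 35 ≤ 70
    N19: 60+25 = 85 ≤ 120
    N27: 130+25 = 155 > 150
Round 3 — N27 snaps.
  N27 sheds 155 kN to N11: 155 each.
    N11: 20+155 = 175 > 90
Round 4 — N11 snaps.
  N11 sheds 175 kN to N13: 175 each.
    N13: 35+175 = 210 > 70
Round 5 — N13 snaps.
  N13 sheds 210 kN to N16: 210 each.
    N16: 80+210 = 290 > 130
Round 6 — N16 snaps.
  N16 sheds 290 kN: no online neighbours, lost.
No further breaks.

no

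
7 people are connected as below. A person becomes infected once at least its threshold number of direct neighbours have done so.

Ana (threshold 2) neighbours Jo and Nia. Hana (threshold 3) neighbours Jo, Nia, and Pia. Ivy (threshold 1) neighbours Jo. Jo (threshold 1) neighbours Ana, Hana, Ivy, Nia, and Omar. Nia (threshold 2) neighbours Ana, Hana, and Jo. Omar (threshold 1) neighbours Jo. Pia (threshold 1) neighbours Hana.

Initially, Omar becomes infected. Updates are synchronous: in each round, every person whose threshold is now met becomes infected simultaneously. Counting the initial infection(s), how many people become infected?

3

Round 1 — Omar becomes infected (initial).
Round 2 — checking thresholds:
  Jo: 1 of 5 neighbours ≥ 1, becomes infected.
Round 3 — checking thresholds:
  Ana: 1 of 2 neighbours < 2, below threshold.
  Hana: 1 of 3 neighbours < 3, below threshold.
  Ivy: 1 of 1 neighbours ≥ 1, becomes infected.
  Nia: 1 of 3 neighbours < 2, below threshold.
Round 4 — no new infections; cascade stops.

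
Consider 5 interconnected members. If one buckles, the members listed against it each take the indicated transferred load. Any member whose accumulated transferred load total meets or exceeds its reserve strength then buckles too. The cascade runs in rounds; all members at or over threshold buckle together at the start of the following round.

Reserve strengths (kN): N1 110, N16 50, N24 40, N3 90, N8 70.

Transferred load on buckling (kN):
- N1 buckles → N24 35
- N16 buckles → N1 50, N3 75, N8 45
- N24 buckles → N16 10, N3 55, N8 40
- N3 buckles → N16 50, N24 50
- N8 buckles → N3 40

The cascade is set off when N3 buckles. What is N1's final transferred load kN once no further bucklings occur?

50

Round 1 — N3 buckles (initial).
  N16: +50 → 50 ≥ 50
  N24: +50 → 50 ≥ 40
Round 2 — N16, N24 buckle.
  N1: +50 → 50 < 110
  N8: +45+40 → 85 ≥ 70
Round 3 — N8 buckles.
No further bucklings.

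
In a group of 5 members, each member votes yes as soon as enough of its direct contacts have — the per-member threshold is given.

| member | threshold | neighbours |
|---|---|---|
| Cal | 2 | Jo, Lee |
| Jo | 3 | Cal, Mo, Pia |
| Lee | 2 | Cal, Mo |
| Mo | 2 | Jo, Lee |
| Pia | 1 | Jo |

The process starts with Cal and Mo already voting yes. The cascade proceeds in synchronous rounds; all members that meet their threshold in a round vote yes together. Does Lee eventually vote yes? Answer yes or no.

Round 1 — Cal, Mo vote yes (initial).
Round 2 — checking thresholds:
  Jo: 2 of 3 neighbours < 3, below threshold.
  Lee: 2 of 2 neighbours ≥ 2, votes yes.
Round 3 — no new yes votes; cascade stops.

yes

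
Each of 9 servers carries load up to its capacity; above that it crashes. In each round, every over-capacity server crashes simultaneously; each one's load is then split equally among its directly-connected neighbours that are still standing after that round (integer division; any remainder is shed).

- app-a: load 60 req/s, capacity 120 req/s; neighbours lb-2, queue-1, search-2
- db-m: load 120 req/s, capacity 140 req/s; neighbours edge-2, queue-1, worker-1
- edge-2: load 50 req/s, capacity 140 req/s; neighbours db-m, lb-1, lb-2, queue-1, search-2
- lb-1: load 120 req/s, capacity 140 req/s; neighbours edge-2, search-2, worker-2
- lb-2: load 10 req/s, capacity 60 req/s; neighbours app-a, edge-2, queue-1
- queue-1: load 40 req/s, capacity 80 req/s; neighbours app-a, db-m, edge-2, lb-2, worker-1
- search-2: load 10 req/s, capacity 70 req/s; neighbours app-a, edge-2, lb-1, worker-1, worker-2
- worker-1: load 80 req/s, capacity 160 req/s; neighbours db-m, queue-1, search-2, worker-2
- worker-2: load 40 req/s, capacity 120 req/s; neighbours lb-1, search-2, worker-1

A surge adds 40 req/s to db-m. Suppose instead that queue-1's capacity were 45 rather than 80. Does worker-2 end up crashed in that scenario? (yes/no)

With queue-1's capacity at 45:
Round 1 — db-m at 160 > 140. db-m crashes.
  db-m sheds 160 req/s to edge-2, queue-1, worker-1: 53 each (1 lost).
    edge-2: 50+53 = 103 ≤ 140
    queue-1: 40+53 = 93 > 45
    worker-1: 80+53 = 133 ≤ 160
Round 2 — queue-1 crashes.
  queue-1 sheds 93 req/s to app-a, edge-2, lb-2, worker-1: 23 each (1 lost).
    app-a: 60+23 = 83 ≤ 120
    edge-2: 103+23 = 126 ≤ 140
    lb-2: 10+23 = 33 ≤ 60
    worker-1: 133+23 = 156 ≤ 160
No further crashes.

no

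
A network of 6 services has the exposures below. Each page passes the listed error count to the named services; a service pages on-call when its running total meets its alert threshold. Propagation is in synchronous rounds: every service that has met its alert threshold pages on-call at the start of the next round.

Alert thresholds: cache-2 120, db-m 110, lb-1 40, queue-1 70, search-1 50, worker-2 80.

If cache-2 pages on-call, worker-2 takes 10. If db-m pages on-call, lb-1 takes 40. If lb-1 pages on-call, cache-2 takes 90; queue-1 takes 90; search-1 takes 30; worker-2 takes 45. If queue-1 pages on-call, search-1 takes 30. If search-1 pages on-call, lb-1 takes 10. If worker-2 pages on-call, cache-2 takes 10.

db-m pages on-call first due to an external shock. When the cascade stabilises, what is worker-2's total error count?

Round 1 — db-m pages on-call (initial).
  lb-1: +40 → 40 ≥ 40
Round 2 — lb-1 pages on-call.
  cache-2: +90 → 90 < 120
  queue-1: +90 → 90 ≥ 70
  search-1: +30 → 30 < 50
  worker-2: +45 → 45 < 80
Round 3 — queue-1 pages on-call.
  search-1: +30 → 60 ≥ 50
Round 4 — search-1 pages on-call.
No further pages.

45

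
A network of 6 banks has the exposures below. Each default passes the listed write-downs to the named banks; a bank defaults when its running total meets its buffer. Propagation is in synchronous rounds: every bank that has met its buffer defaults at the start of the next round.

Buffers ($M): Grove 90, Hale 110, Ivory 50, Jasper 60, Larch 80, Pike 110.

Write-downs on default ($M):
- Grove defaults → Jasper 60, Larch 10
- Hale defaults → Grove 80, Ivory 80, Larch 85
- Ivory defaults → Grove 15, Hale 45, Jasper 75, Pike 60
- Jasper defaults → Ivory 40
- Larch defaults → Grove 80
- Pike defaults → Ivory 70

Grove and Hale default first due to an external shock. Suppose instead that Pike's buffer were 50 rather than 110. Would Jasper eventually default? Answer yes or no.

With Pike's buffer at 50:
Round 1 — Grove, Hale default (initial).
  Ivory: +80 → 80 ≥ 50
  Jasper: +60 → 60 ≥ 60
  Larch: +10+85 → 95 ≥ 80
Round 2 — Ivory, Jasper, Larch default.
  Pike: +60 → 60 ≥ 50
Round 3 — Pike defaults.
No further defaults.

yes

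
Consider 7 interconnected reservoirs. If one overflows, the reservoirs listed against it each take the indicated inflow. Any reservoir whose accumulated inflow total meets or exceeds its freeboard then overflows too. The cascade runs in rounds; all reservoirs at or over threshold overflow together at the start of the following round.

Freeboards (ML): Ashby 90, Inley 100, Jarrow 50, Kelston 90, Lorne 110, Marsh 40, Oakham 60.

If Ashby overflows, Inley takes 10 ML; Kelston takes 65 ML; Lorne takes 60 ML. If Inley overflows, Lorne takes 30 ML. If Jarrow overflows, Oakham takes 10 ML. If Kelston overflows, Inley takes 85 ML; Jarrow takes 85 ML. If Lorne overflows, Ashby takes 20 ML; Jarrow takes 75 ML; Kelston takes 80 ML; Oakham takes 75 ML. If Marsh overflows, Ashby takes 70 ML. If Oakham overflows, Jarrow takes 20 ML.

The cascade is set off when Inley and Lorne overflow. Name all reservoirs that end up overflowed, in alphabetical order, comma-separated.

Round 1 — Inley, Lorne overflow (initial).
  Ashby: +20 → 20 < 90
  Jarrow: +75 → 75 ≥ 50
  Kelston: +80 → 80 < 90
  Oakham: +75 → 75 ≥ 60
Round 2 — Jarrow, Oakham overflow.
No further overflows.

Inley, Jarrow, Lorne, Oakham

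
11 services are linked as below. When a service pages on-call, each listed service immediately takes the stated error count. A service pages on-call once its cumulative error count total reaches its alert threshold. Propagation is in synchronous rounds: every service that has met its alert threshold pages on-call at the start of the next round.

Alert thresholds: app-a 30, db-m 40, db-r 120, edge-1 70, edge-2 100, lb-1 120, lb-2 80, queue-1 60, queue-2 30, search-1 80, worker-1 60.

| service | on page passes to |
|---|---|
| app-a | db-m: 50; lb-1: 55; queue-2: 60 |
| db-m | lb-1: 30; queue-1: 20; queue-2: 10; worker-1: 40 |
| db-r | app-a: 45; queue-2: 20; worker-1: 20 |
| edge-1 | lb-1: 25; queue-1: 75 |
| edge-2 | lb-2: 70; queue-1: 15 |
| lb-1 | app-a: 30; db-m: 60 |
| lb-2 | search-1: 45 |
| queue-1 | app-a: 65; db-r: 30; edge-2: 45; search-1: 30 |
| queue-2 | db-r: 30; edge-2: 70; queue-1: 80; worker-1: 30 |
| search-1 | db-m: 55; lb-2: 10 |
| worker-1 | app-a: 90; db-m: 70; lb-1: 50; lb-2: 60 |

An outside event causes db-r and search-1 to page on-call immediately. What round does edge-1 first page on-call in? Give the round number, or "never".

Round 1 — db-r, search-1 page on-call (initial).
  app-a: +45 → 45 ≥ 30
  db-m: +55 → 55 ≥ 40
  lb-2: +10 → 10 < 80
  queue-2: +20 → 20 < 30
  worker-1: +20 → 20 < 60
Round 2 — app-a, db-m page on-call.
  lb-1: +55+30 → 85 < 120
  queue-1: +20 → 20 < 60
  queue-2: +60+10 → 90 ≥ 30
  worker-1: +40 → 60 ≥ 60
Round 3 — queue-2, worker-1 page on-call.
  edge-2: +70 → 70 < 100
  lb-1: +50 → 135 ≥ 120
  lb-2: +60 → 70 < 80
  queue-1: +80 → 100 ≥ 60
Round 4 — lb-1, queue-1 page on-call.
  edge-2: +45 → 115 ≥ 100
Round 5 — edge-2 pages on-call.
  lb-2: +70 → 140 ≥ 80
Round 6 — lb-2 pages on-call.
No further pages.

never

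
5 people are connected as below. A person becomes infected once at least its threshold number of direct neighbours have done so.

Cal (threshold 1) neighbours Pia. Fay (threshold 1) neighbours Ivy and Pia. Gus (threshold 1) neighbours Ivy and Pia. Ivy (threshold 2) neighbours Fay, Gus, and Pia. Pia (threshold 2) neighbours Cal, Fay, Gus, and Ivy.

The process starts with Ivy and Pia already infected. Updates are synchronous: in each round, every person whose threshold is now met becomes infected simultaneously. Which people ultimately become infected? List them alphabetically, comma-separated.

Cal, Fay, Gus, Ivy, Pia

Round 1 — Ivy, Pia become infected (initial).
Round 2 — checking thresholds:
  Cal: 1 of 1 neighbours ≥ 1, becomes infected.
  Fay: 2 of 2 neighbours ≥ 1, becomes infected.
  Gus: 2 of 2 neighbours ≥ 1, becomes infected.
Round 3 — no new infections; cascade stops.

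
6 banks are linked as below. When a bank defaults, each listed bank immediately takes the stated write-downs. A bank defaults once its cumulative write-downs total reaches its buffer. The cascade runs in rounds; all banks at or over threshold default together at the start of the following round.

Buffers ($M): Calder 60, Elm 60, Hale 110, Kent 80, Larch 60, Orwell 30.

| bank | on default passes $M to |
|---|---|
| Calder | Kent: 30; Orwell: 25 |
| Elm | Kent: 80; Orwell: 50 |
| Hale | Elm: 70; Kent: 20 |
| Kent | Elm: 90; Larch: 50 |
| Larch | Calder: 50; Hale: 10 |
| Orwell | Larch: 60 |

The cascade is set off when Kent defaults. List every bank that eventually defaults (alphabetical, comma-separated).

Round 1 — Kent defaults (initial).
  Elm: +90 → 90 ≥ 60
  Larch: +50 → 50 < 60
Round 2 — Elm defaults.
  Orwell: +50 → 50 ≥ 30
Round 3 — Orwell defaults.
  Larch: +60 → 110 ≥ 60
Round 4 — Larch defaults.
  Calder: +50 → 50 < 60
  Hale: +10 → 10 < 110
No further defaults.

Elm, Kent, Larch, Orwell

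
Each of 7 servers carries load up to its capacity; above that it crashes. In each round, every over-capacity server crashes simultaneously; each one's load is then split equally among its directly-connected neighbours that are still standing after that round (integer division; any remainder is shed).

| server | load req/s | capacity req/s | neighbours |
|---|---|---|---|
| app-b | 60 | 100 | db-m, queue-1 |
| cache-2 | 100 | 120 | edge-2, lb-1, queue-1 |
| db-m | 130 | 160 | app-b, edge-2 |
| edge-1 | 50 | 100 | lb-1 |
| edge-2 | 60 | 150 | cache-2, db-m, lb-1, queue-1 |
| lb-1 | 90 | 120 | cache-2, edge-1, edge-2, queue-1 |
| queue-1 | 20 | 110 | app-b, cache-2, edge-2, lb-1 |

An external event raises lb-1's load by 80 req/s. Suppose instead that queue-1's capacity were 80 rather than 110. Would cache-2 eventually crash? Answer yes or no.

With queue-1's capacity at 80:
Round 1 — lb-1 at 170 > 120. lb-1 crashes.
  lb-1 sheds 170 req/s to cache-2, edge-1, edge-2, queue-1: 42 each (2 lost).
    cache-2: 100+42 = 142 > 120
    edge-1: 50+42 = 92 ≤ 100
    edge-2: 60+42 = 102 ≤ 150
    queue-1: 20+42 = 62 ≤ 80
Round 2 — cache-2 crashes.
  cache-2 sheds 142 req/s to edge-2, queue-1: 71 each.
    edge-2: 102+71 = 173 > 150
    queue-1: 62+71 = 133 > 80
Round 3 — edge-2, queue-1 crash.
  edge-2 sheds 173 req/s to db-m: 173 each.
    db-m: 130+173 = 303 > 160
  queue-1 sheds 133 req/s to app-b: 133 each.
    app-b: 60+133 = 193 > 100
Round 4 — app-b, db-m crash.
  app-b sheds 193 req/s: no online neighbours, lost.
  db-m sheds 303 req/s: no online neighbours, lost.
No further crashes.

yes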